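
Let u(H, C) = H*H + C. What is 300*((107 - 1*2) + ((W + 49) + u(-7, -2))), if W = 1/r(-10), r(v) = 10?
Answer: 60330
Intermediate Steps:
u(H, C) = C + H**2 (u(H, C) = H**2 + C = C + H**2)
W = 1/10 ≈ 0.10000
300*((107 - 1*2) + ((W + 49) + u(-7, -2))) = 300*((107 - 1*2) + ((1/10 + 49) + (-2 + (-7)**2))) = 300*((107 - 2) + (491/10 + (-2 + 49))) = 300*(105 + (491/10 + 47)) = 300*(105 + 961/10) = 300*(2011/10) = 60330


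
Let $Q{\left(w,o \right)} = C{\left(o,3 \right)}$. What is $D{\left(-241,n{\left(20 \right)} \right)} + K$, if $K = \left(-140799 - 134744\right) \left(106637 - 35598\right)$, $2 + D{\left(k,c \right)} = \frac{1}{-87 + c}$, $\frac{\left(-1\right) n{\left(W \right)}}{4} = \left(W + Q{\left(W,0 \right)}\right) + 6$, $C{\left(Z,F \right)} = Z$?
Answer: $- \frac{3738691143190}{191} \approx -1.9574 \cdot 10^{10}$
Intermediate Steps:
$Q{\left(w,o \right)} = o$
$n{\left(W \right)} = -24 - 4 W$ ($n{\left(W \right)} = - 4 \left(\left(W + 0\right) + 6\right) = - 4 \left(W + 6\right) = - 4 \left(6 + W\right) = -24 - 4 W$)
$D{\left(k,c \right)} = -2 + \frac{1}{-87 + c}$
$K = -19574299177$ ($K = \left(-275543\right) 71039 = -19574299177$)
$D{\left(-241,n{\left(20 \right)} \right)} + K = \frac{175 - 2 \left(-24 - 80\right)}{-87 - 104} - 19574299177 = \frac{175 - -208}{-87 - 104} - 19574299177 = \frac{175 + 208}{-191} - 19574299177 = \left(- \frac{1}{191}\right) 383 - 19574299177 = - \frac{383}{191} - 19574299177 = - \frac{3738691143190}{191}$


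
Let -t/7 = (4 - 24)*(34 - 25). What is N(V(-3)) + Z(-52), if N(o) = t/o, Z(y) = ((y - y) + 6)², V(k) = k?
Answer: -384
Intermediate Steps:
Z(y) = 36 (Z(y) = (0 + 6)² = 6² = 36)
t = 1260 (t = -7*(4 - 24)*(34 - 25) = -(-140)*9 = -7*(-180) = 1260)
N(o) = 1260/o
N(V(-3)) + Z(-52) = 1260/(-3) + 36 = 1260*(-⅓) + 36 = -420 + 36 = -384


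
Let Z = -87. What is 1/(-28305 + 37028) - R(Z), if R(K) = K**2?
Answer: -66024386/8723 ≈ -7569.0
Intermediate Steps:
1/(-28305 + 37028) - R(Z) = 1/(-28305 + 37028) - 1*(-87)**2 = 1/8723 - 1*7569 = 1/8723 - 7569 = -66024386/8723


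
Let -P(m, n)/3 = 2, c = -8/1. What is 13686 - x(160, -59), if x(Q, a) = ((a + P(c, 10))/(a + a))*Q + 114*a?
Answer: 1199108/59 ≈ 20324.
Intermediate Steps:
c = -8 (c = -8*1 = -8)
P(m, n) = -6 (P(m, n) = -3*2 = -6)
x(Q, a) = 114*a + Q*(-6 + a)/(2*a) (x(Q, a) = ((a - 6)/(a + a))*Q + 114*a = ((-6 + a)/((2*a)))*Q + 114*a = ((-6 + a)*(1/(2*a)))*Q + 114*a = ((-6 + a)/(2*a))*Q + 114*a = Q*(-6 + a)/(2*a) + 114*a = 114*a + Q*(-6 + a)/(2*a))
13686 - x(160, -59) = 13686 - ((½)*160 + 114*(-59) - 3*160/(-59)) = 13686 - (80 - 6726 - 3*160*(-1/59)) = 13686 - (80 - 6726 + 480/59) = 13686 - 1*(-391634/59) = 13686 + 391634/59 = 1199108/59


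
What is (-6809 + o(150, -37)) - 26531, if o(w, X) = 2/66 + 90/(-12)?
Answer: -2200933/66 ≈ -33348.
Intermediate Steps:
o(w, X) = -493/66 (o(w, X) = 2*(1/66) + 90*(-1/12) = 1/33 - 15/2 = -493/66)
(-6809 + o(150, -37)) - 26531 = (-6809 - 493/66) - 26531 = -449887/66 - 26531 = -2200933/66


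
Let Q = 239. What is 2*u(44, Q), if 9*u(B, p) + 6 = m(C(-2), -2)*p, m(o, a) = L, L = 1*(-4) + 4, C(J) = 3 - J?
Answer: -4/3 ≈ -1.3333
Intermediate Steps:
L = 0 (L = -4 + 4 = 0)
m(o, a) = 0
u(B, p) = -2/3 (u(B, p) = -2/3 + (0*p)/9 = -2/3 + (1/9)*0 = -2/3 + 0 = -2/3)
2*u(44, Q) = 2*(-2/3) = -4/3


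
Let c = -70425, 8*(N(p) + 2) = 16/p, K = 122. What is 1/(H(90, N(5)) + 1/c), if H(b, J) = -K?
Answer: -70425/8591851 ≈ -0.0081967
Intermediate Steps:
N(p) = -2 + 2/p (N(p) = -2 + (16/p)/8 = -2 + 2/p)
H(b, J) = -122 (H(b, J) = -1*122 = -122)
1/(H(90, N(5)) + 1/c) = 1/(-122 + 1/(-70425)) = 1/(-122 - 1/70425) = 1/(-8591851/70425) = -70425/8591851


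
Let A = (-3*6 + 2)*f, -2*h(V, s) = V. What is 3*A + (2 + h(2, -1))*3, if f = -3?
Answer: 147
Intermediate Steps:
h(V, s) = -V/2
A = 48 (A = (-3*6 + 2)*(-3) = (-18 + 2)*(-3) = -16*(-3) = 48)
3*A + (2 + h(2, -1))*3 = 3*48 + (2 - 1/2*2)*3 = 144 + (2 - 1)*3 = 144 + 1*3 = 144 + 3 = 147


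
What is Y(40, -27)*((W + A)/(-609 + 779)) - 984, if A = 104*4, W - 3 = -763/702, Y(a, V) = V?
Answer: -928531/884 ≈ -1050.4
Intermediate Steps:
W = 1343/702 (W = 3 - 763/702 = 1343/702 ≈ 1.9131)
A = 416
Y(40, -27)*((W + A)/(-609 + 779)) - 984 = -27*(1343/702 + 416)/(-609 + 779) - 984 = -293375/(26*170) - 984 = -27*58675/23868 - 984 = -58675/884 - 984 = -928531/884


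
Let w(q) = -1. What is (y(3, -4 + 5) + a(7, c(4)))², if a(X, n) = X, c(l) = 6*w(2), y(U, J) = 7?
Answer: 196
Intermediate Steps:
c(l) = -6 (c(l) = 6*(-1) = -6)
(y(3, -4 + 5) + a(7, c(4)))² = (7 + 7)² = 14² = 196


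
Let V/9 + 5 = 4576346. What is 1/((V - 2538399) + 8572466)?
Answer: 1/47221136 ≈ 2.1177e-8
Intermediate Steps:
V = 41187069 (V = -45 + 9*4576346 = -45 + 41187114 = 41187069)
1/((V - 2538399) + 8572466) = 1/((41187069 - 2538399) + 8572466) = 1/(38648670 + 8572466) = 1/47221136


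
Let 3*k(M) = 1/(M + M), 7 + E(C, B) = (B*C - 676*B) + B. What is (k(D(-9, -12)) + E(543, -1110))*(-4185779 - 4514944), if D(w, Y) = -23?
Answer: -58639372429113/46 ≈ -1.2748e+12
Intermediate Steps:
E(C, B) = -7 - 675*B + B*C (E(C, B) = -7 + ((B*C - 676*B) + B) = -7 + ((-676*B + B*C) + B) = -7 + (-675*B + B*C) = -7 - 675*B + B*C)
k(M) = 1/(6*M) (k(M) = 1/(3*(M + M)) = 1/(3*((2*M))) = (1/(2*M))/3 = 1/(6*M))
(k(D(-9, -12)) + E(543, -1110))*(-4185779 - 4514944) = ((⅙)/(-23) + (-7 - 675*(-1110) - 1110*543))*(-4185779 - 4514944) = ((⅙)*(-1/23) + (-7 + 749250 - 602730))*(-8700723) = (-1/138 + 146513)*(-8700723) = (20218793/138)*(-8700723) = -58639372429113/46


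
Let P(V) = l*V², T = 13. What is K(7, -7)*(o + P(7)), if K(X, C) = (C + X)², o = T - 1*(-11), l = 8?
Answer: 0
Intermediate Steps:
P(V) = 8*V²
o = 24 (o = 13 - 1*(-11) = 13 + 11 = 24)
K(7, -7)*(o + P(7)) = (-7 + 7)²*(24 + 8*7²) = 0²*(24 + 8*49) = 0*(24 + 392) = 0*416 = 0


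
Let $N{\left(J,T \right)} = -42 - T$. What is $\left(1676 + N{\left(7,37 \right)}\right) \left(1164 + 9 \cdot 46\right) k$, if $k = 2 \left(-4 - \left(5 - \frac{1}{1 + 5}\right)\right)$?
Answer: $-44521166$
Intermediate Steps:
$k = - \frac{53}{3}$ ($k = 2 \left(-4 - \left(5 - \frac{1}{6}\right)\right) = 2 \left(-4 + \left(\frac{1}{6} - 5\right)\right) = 2 \left(-4 - \frac{29}{6}\right) = 2 \left(- \frac{53}{6}\right) = - \frac{53}{3} \approx -17.667$)
$\left(1676 + N{\left(7,37 \right)}\right) \left(1164 + 9 \cdot 46\right) k = \left(1676 - 79\right) \left(1164 + 9 \cdot 46\right) \left(- \frac{53}{3}\right) = \left(1676 - 79\right) \left(1164 + 414\right) \left(- \frac{53}{3}\right) = \left(1676 - 79\right) 1578 \left(- \frac{53}{3}\right) = 1597 \cdot 1578 \left(- \frac{53}{3}\right) = 2520066 \left(- \frac{53}{3}\right) = -44521166$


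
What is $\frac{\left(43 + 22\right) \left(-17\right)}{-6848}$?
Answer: $\frac{1105}{6848} \approx 0.16136$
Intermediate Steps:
$\frac{\left(43 + 22\right) \left(-17\right)}{-6848} = 65 \left(-17\right) \left(- \frac{1}{6848}\right) = \left(-1105\right) \left(- \frac{1}{6848}\right) = \frac{1105}{6848}$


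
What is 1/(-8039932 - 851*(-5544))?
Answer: -1/3321988 ≈ -3.0102e-7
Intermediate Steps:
1/(-8039932 - 851*(-5544)) = 1/(-8039932 + 4717944) = 1/(-3321988) = -1/3321988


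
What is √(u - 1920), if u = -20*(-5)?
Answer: 2*I*√455 ≈ 42.661*I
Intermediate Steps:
u = 100
√(u - 1920) = √(100 - 1920) = √(-1820) = 2*I*√455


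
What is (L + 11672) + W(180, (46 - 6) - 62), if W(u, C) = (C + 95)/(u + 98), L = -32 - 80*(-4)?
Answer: 3324953/278 ≈ 11960.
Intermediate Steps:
L = 288 (L = -32 + 320 = 288)
W(u, C) = (95 + C)/(98 + u)
(L + 11672) + W(180, (46 - 6) - 62) = (288 + 11672) + (95 + ((46 - 6) - 62))/(98 + 180) = 11960 + (95 + (40 - 62))/278 = 11960 + (95 - 22)/278 = 11960 + (1/278)*73 = 11960 + 73/278 = 3324953/278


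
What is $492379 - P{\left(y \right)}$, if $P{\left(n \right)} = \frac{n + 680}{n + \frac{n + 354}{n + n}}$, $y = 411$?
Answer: $\frac{55574026417}{112869} \approx 4.9238 \cdot 10^{5}$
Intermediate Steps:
$P{\left(n \right)} = \frac{680 + n}{n + \frac{354 + n}{2 n}}$
$492379 - P{\left(y \right)} = 492379 - 2 \cdot 411 \frac{1}{354 + 411 + 2 \cdot 411^{2}} \left(680 + 411\right) = 492379 - 2 \cdot 411 \frac{1}{354 + 411 + 2 \cdot 168921} \cdot 1091 = 492379 - 2 \cdot 411 \frac{1}{354 + 411 + 337842} \cdot 1091 = 492379 - 2 \cdot 411 \cdot \frac{1}{338607} \cdot 1091 = 492379 - \frac{298934}{112869} = \frac{55574026417}{112869}$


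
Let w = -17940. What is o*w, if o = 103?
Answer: -1847820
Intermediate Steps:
o*w = 103*(-17940) = -1847820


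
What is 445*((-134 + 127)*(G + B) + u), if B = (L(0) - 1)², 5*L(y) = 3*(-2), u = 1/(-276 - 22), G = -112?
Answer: 497364841/1490 ≈ 3.3380e+5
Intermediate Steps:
u = -1/298 (u = 1/(-298) = -1/298 ≈ -0.0033557)
L(y) = -6/5 (L(y) = (3*(-2))/5 = (⅕)*(-6) = -6/5)
B = 121/25 (B = (-6/5 - 1)² = (-11/5)² = 121/25 ≈ 4.8400)
445*((-134 + 127)*(G + B) + u) = 445*((-134 + 127)*(-112 + 121/25) - 1/298) = 445*(-7*(-2679/25) - 1/298) = 445*(18753/25 - 1/298) = 445*(5588369/7450) = 497364841/1490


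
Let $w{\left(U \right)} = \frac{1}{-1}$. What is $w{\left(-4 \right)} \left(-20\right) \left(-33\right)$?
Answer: $-660$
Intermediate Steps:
$w{\left(U \right)} = -1$
$w{\left(-4 \right)} \left(-20\right) \left(-33\right) = \left(-1\right) \left(-20\right) \left(-33\right) = 20 \left(-33\right) = -660$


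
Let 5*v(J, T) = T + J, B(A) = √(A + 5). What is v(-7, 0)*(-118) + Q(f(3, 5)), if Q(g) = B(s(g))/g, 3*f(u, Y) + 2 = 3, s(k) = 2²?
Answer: 871/5 ≈ 174.20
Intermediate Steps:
s(k) = 4
f(u, Y) = ⅓ (f(u, Y) = -⅔ + (⅓)*3 = -⅔ + 1 = ⅓)
B(A) = √(5 + A)
v(J, T) = J/5 + T/5 (v(J, T) = (T + J)/5 = (J + T)/5 = J/5 + T/5)
Q(g) = 3/g (Q(g) = √(5 + 4)/g = √9/g = 3/g)
v(-7, 0)*(-118) + Q(f(3, 5)) = ((⅕)*(-7) + (⅕)*0)*(-118) + 3/(⅓) = (-7/5 + 0)*(-118) + 3*3 = -7/5*(-118) + 9 = 826/5 + 9 = 871/5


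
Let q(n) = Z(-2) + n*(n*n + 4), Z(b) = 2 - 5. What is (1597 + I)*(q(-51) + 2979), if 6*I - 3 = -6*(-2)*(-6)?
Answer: -411846309/2 ≈ -2.0592e+8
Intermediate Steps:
Z(b) = -3
I = -23/2 (I = 1/2 + (-6*(-2)*(-6))/6 = 1/2 + (12*(-6))/6 = 1/2 + (1/6)*(-72) = 1/2 - 12 = -23/2 ≈ -11.500)
q(n) = -3 + n*(4 + n**2) (q(n) = -3 + n*(n*n + 4) = -3 + n*(n**2 + 4) = -3 + n*(4 + n**2))
(1597 + I)*(q(-51) + 2979) = (1597 - 23/2)*((-3 + (-51)**3 + 4*(-51)) + 2979) = 3171*((-3 - 132651 - 204) + 2979)/2 = 3171*(-132858 + 2979)/2 = (3171/2)*(-129879) = -411846309/2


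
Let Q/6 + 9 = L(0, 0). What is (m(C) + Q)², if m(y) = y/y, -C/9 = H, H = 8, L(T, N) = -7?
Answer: 9025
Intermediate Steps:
Q = -96 (Q = -54 + 6*(-7) = -54 - 42 = -96)
C = -72 (C = -9*8 = -72)
m(y) = 1
(m(C) + Q)² = (1 - 96)² = (-95)² = 9025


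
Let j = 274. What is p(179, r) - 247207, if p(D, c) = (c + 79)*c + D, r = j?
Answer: -150306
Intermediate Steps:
r = 274
p(D, c) = D + c*(79 + c) (p(D, c) = (79 + c)*c + D = c*(79 + c) + D = D + c*(79 + c))
p(179, r) - 247207 = (179 + 274² + 79*274) - 247207 = (179 + 75076 + 21646) - 247207 = 96901 - 247207 = -150306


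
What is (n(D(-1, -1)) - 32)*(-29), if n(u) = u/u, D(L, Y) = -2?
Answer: 899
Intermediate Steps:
n(u) = 1
(n(D(-1, -1)) - 32)*(-29) = (1 - 32)*(-29) = -31*(-29) = 899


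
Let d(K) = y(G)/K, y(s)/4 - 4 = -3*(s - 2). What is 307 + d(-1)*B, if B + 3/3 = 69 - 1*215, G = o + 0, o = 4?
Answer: -869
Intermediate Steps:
G = 4 (G = 4 + 0 = 4)
B = -147 (B = -1 + (69 - 1*215) = -1 + (69 - 215) = -1 - 146 = -147)
y(s) = 40 - 12*s (y(s) = 16 + 4*(-3*(s - 2)) = 16 + 4*(-3*(-2 + s)) = 16 + 4*(6 - 3*s) = 16 + (24 - 12*s) = 40 - 12*s)
d(K) = -8/K (d(K) = (40 - 12*4)/K = (40 - 48)/K = -8/K)
307 + d(-1)*B = 307 - 8/(-1)*(-147) = 307 - 8*(-1)*(-147) = 307 + 8*(-147) = 307 - 1176 = -869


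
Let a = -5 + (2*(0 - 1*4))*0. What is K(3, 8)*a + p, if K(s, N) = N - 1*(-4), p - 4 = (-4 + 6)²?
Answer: -52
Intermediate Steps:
p = 8 (p = 4 + (-4 + 6)² = 4 + 2² = 4 + 4 = 8)
K(s, N) = 4 + N (K(s, N) = N + 4 = 4 + N)
a = -5 (a = -5 + (2*(0 - 4))*0 = -5 + (2*(-4))*0 = -5 - 8*0 = -5 + 0 = -5)
K(3, 8)*a + p = (4 + 8)*(-5) + 8 = 12*(-5) + 8 = -60 + 8 = -52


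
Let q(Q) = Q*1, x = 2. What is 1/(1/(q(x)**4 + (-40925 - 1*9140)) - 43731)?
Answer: -50049/2188692820 ≈ -2.2867e-5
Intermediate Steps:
q(Q) = Q
1/(1/(q(x)**4 + (-40925 - 1*9140)) - 43731) = 1/(1/(2**4 + (-40925 - 1*9140)) - 43731) = 1/(1/(16 + (-40925 - 9140)) - 43731) = 1/(1/(16 - 50065) - 43731) = 1/(1/(-50049) - 43731) = 1/(-1/50049 - 43731) = 1/(-2188692820/50049) = -50049/2188692820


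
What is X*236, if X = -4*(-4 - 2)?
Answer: 5664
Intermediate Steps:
X = 24 (X = -4*(-6) = 24)
X*236 = 24*236 = 5664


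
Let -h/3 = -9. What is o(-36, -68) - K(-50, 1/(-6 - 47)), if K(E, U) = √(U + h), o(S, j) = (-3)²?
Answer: 9 - √75790/53 ≈ 3.8057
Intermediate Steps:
h = 27 (h = -3*(-9) = 27)
o(S, j) = 9
K(E, U) = √(27 + U) (K(E, U) = √(U + 27) = √(27 + U))
o(-36, -68) - K(-50, 1/(-6 - 47)) = 9 - √(27 + 1/(-6 - 47)) = 9 - √(27 + 1/(-53)) = 9 - √(27 - 1/53) = 9 - √(1430/53) = 9 - √75790/53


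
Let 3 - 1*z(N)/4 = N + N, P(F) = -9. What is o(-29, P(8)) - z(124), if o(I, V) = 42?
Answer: 1022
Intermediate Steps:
z(N) = 12 - 8*N (z(N) = 12 - 4*(N + N) = 12 - 8*N)
o(-29, P(8)) - z(124) = 42 - (12 - 8*124) = 42 - (12 - 992) = 42 - 1*(-980) = 42 + 980 = 1022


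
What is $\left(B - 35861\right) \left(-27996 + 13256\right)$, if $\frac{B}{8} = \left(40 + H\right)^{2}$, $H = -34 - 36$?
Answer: $422463140$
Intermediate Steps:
$H = -70$ ($H = -34 - 36 = -70$)
$B = 7200$ ($B = 8 \left(40 - 70\right)^{2} = 8 \left(-30\right)^{2} = 8 \cdot 900 = 7200$)
$\left(B - 35861\right) \left(-27996 + 13256\right) = \left(7200 - 35861\right) \left(-27996 + 13256\right) = \left(7200 - 35861\right) \left(-14740\right) = \left(-28661\right) \left(-14740\right) = 422463140$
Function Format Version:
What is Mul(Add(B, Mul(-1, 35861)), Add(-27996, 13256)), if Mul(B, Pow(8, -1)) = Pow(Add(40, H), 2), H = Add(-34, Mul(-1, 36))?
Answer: 422463140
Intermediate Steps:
H = -70 (H = Add(-34, -36) = -70)
B = 7200 (B = Mul(8, Pow(Add(40, -70), 2)) = Mul(8, Pow(-30, 2)) = Mul(8, 900) = 7200)
Mul(Add(B, Mul(-1, 35861)), Add(-27996, 13256)) = Mul(Add(7200, Mul(-1, 35861)), Add(-27996, 13256)) = Mul(Add(7200, -35861), -14740) = Mul(-28661, -14740) = 422463140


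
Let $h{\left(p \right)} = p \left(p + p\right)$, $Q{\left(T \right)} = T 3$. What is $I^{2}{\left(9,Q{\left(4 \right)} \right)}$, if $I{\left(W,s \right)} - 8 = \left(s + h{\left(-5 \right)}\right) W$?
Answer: $320356$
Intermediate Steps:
$Q{\left(T \right)} = 3 T$
$h{\left(p \right)} = 2 p^{2}$ ($h{\left(p \right)} = p 2 p = 2 p^{2}$)
$I{\left(W,s \right)} = 8 + W \left(50 + s\right)$ ($I{\left(W,s \right)} = 8 + \left(s + 2 \left(-5\right)^{2}\right) W = 8 + \left(s + 2 \cdot 25\right) W = 8 + \left(s + 50\right) W = 8 + \left(50 + s\right) W = 8 + W \left(50 + s\right)$)
$I^{2}{\left(9,Q{\left(4 \right)} \right)} = \left(8 + 50 \cdot 9 + 9 \cdot 3 \cdot 4\right)^{2} = \left(8 + 450 + 9 \cdot 12\right)^{2} = \left(8 + 450 + 108\right)^{2} = 566^{2} = 320356$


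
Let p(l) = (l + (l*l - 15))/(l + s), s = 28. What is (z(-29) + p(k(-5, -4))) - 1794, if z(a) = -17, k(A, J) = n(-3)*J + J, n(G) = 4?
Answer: -14123/8 ≈ -1765.4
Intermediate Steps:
k(A, J) = 5*J (k(A, J) = 4*J + J = 5*J)
p(l) = (-15 + l + l²)/(28 + l) (p(l) = (l + (l*l - 15))/(l + 28) = (l + (l² - 15))/(28 + l) = (l + (-15 + l²))/(28 + l) = (-15 + l + l²)/(28 + l))
(z(-29) + p(k(-5, -4))) - 1794 = (-17 + (-15 + 5*(-4) + (5*(-4))²)/(28 + 5*(-4))) - 1794 = (-17 + (-15 - 20 + (-20)²)/(28 - 20)) - 1794 = (-17 + (-15 - 20 + 400)/8) - 1794 = (-17 + (⅛)*365) - 1794 = (-17 + 365/8) - 1794 = 229/8 - 1794 = -14123/8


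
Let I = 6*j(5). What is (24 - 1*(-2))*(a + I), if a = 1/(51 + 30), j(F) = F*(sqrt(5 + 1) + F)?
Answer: 315926/81 + 780*sqrt(6) ≈ 5810.9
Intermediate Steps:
j(F) = F*(F + sqrt(6)) (j(F) = F*(sqrt(6) + F) = F*(F + sqrt(6)))
a = 1/81 ≈ 0.012346
I = 150 + 30*sqrt(6) (I = 6*(5*(5 + sqrt(6))) = 6*(25 + 5*sqrt(6)) = 150 + 30*sqrt(6) ≈ 223.48)
(24 - 1*(-2))*(a + I) = (24 - 1*(-2))*(1/81 + (150 + 30*sqrt(6))) = (24 + 2)*(12151/81 + 30*sqrt(6)) = 26*(12151/81 + 30*sqrt(6)) = 315926/81 + 780*sqrt(6)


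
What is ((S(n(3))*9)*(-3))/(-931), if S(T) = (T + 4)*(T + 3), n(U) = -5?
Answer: 54/931 ≈ 0.058002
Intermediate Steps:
S(T) = (3 + T)*(4 + T) (S(T) = (4 + T)*(3 + T) = (3 + T)*(4 + T))
((S(n(3))*9)*(-3))/(-931) = (((12 + (-5)² + 7*(-5))*9)*(-3))/(-931) = (((12 + 25 - 35)*9)*(-3))*(-1/931) = ((2*9)*(-3))*(-1/931) = (18*(-3))*(-1/931) = -54*(-1/931) = 54/931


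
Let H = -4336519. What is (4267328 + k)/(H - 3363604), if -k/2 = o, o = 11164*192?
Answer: 19648/7700123 ≈ 0.0025516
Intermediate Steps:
o = 2143488
k = -4286976 (k = -2*2143488 = -4286976)
(4267328 + k)/(H - 3363604) = (4267328 - 4286976)/(-4336519 - 3363604) = -19648/(-7700123) = -19648*(-1/7700123) = 19648/7700123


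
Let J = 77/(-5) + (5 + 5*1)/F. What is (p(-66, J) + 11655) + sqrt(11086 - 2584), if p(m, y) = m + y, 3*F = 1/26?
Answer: 61768/5 + sqrt(8502) ≈ 12446.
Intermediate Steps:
F = 1/78 (F = (1/3)/26 = (1/3)*(1/26) = 1/78 ≈ 0.012821)
J = 3823/5 (J = 77/(-5) + (5 + 5*1)/(1/78) = 77*(-1/5) + (5 + 5)*78 = -77/5 + 10*78 = -77/5 + 780 = 3823/5 ≈ 764.60)
(p(-66, J) + 11655) + sqrt(11086 - 2584) = ((-66 + 3823/5) + 11655) + sqrt(11086 - 2584) = (3493/5 + 11655) + sqrt(8502) = 61768/5 + sqrt(8502)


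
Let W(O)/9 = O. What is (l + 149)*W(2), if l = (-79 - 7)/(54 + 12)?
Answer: 29244/11 ≈ 2658.5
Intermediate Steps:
l = -43/33 (l = -86/66 = -86*1/66 = -43/33 ≈ -1.3030)
W(O) = 9*O
(l + 149)*W(2) = (-43/33 + 149)*(9*2) = (4874/33)*18 = 29244/11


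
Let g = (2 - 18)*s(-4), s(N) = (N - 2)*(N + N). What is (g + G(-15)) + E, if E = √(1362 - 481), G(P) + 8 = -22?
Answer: -798 + √881 ≈ -768.32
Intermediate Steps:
G(P) = -30 (G(P) = -8 - 22 = -30)
E = √881 ≈ 29.682
s(N) = 2*N*(-2 + N) (s(N) = (-2 + N)*(2*N) = 2*N*(-2 + N))
g = -768 (g = (2 - 18)*(2*(-4)*(-2 - 4)) = -32*(-4)*(-6) = -16*48 = -768)
(g + G(-15)) + E = (-768 - 30) + √881 = -798 + √881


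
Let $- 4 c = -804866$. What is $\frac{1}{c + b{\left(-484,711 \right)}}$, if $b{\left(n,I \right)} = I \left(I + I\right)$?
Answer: $\frac{2}{2424517} \approx 8.2491 \cdot 10^{-7}$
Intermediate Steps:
$c = \frac{402433}{2}$ ($c = \left(- \frac{1}{4}\right) \left(-804866\right) = \frac{402433}{2} \approx 2.0122 \cdot 10^{5}$)
$b{\left(n,I \right)} = 2 I^{2}$ ($b{\left(n,I \right)} = I 2 I = 2 I^{2}$)
$\frac{1}{c + b{\left(-484,711 \right)}} = \frac{1}{\frac{402433}{2} + 2 \cdot 711^{2}} = \frac{1}{\frac{402433}{2} + 2 \cdot 505521} = \frac{1}{\frac{402433}{2} + 1011042} = \frac{1}{\frac{2424517}{2}} = \frac{2}{2424517}$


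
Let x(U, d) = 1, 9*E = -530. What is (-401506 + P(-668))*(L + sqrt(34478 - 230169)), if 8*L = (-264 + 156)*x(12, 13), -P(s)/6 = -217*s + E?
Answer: 17156997 - 3812666*I*sqrt(195691)/3 ≈ 1.7157e+7 - 5.622e+8*I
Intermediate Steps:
E = -530/9 (E = (1/9)*(-530) = -530/9 ≈ -58.889)
P(s) = 1060/3 + 1302*s (P(s) = -6*(-217*s - 530/9) = -6*(-530/9 - 217*s) = 1060/3 + 1302*s)
L = -27/2 (L = ((-264 + 156)*1)/8 = (-108*1)/8 = (1/8)*(-108) = -27/2 ≈ -13.500)
(-401506 + P(-668))*(L + sqrt(34478 - 230169)) = (-401506 + (1060/3 + 1302*(-668)))*(-27/2 + sqrt(34478 - 230169)) = (-401506 + (1060/3 - 869736))*(-27/2 + sqrt(-195691)) = (-401506 - 2608148/3)*(-27/2 + I*sqrt(195691)) = -3812666*(-27/2 + I*sqrt(195691))/3 = 17156997 - 3812666*I*sqrt(195691)/3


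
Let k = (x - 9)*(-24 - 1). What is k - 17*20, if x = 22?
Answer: -665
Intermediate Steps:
k = -325 (k = (22 - 9)*(-24 - 1) = 13*(-25) = -325)
k - 17*20 = -325 - 17*20 = -325 - 340 = -665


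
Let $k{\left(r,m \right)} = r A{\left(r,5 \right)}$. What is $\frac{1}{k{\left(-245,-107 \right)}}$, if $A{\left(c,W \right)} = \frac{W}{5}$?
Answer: $- \frac{1}{245} \approx -0.0040816$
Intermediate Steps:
$A{\left(c,W \right)} = \frac{W}{5}$ ($A{\left(c,W \right)} = W \frac{1}{5} = \frac{W}{5}$)
$k{\left(r,m \right)} = r$ ($k{\left(r,m \right)} = r \frac{1}{5} \cdot 5 = r 1 = r$)
$\frac{1}{k{\left(-245,-107 \right)}} = \frac{1}{-245} = - \frac{1}{245}$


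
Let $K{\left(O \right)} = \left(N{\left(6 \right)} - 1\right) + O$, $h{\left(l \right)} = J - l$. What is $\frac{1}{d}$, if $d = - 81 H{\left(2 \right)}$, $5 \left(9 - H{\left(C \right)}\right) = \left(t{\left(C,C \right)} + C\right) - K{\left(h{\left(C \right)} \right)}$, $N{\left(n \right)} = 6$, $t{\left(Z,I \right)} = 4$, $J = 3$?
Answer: $- \frac{1}{729} \approx -0.0013717$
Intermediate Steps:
$h{\left(l \right)} = 3 - l$
$K{\left(O \right)} = 5 + O$ ($K{\left(O \right)} = \left(6 - 1\right) + O = 5 + O$)
$H{\left(C \right)} = \frac{49}{5} - \frac{2 C}{5}$ ($H{\left(C \right)} = 9 - \frac{\left(4 + C\right) - \left(5 - \left(-3 + C\right)\right)}{5} = 9 - \frac{\left(4 + C\right) - \left(8 - C\right)}{5} = 9 - \frac{\left(4 + C\right) + \left(-8 + C\right)}{5} = 9 - \frac{-4 + 2 C}{5} = 9 - \left(- \frac{4}{5} + \frac{2 C}{5}\right) = \frac{49}{5} - \frac{2 C}{5}$)
$d = -729$ ($d = - 81 \left(\frac{49}{5} - \frac{4}{5}\right) = \left(-81\right) 9 = -729$)
$\frac{1}{d} = \frac{1}{-729} = - \frac{1}{729}$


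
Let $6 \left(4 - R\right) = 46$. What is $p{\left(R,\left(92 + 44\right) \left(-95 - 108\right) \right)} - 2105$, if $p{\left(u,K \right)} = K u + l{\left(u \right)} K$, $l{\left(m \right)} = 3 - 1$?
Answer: $\frac{131725}{3} \approx 43908.0$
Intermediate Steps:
$R = - \frac{11}{3}$ ($R = 4 - \frac{23}{3} = - \frac{11}{3} \approx -3.6667$)
$l{\left(m \right)} = 2$
$p{\left(u,K \right)} = 2 K + K u$ ($p{\left(u,K \right)} = K u + 2 K = 2 K + K u$)
$p{\left(R,\left(92 + 44\right) \left(-95 - 108\right) \right)} - 2105 = \left(92 + 44\right) \left(-95 - 108\right) \left(2 - \frac{11}{3}\right) - 2105 = 136 \left(-203\right) \left(- \frac{5}{3}\right) - 2105 = \left(-27608\right) \left(- \frac{5}{3}\right) - 2105 = \frac{138040}{3} - 2105 = \frac{131725}{3}$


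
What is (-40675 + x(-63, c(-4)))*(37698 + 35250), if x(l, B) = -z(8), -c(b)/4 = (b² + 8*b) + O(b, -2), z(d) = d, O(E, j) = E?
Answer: -2967743484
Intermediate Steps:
c(b) = -36*b - 4*b² (c(b) = -4*((b² + 8*b) + b) = -4*(b² + 9*b) = -36*b - 4*b²)
x(l, B) = -8 (x(l, B) = -1*8 = -8)
(-40675 + x(-63, c(-4)))*(37698 + 35250) = (-40675 - 8)*(37698 + 35250) = -40683*72948 = -2967743484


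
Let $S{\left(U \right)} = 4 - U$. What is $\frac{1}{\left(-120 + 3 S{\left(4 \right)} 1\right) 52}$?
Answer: $- \frac{1}{6240} \approx -0.00016026$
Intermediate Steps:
$\frac{1}{\left(-120 + 3 S{\left(4 \right)} 1\right) 52} = \frac{1}{\left(-120 + 3 \left(4 - 4\right) 1\right) 52} = \frac{1}{\left(-120 + 3 \cdot 0 \cdot 1\right) 52} = \frac{1}{\left(-120 + 0 \cdot 1\right) 52} = \frac{1}{\left(-120 + 0\right) 52} = \frac{1}{\left(-120\right) 52} = \frac{1}{-6240} = - \frac{1}{6240}$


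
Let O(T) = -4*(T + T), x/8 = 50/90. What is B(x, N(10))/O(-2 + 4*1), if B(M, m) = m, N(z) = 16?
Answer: -1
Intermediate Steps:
x = 40/9 (x = 8*(50/90) = 8*(50*(1/90)) = 8*(5/9) = 40/9 ≈ 4.4444)
O(T) = -8*T
B(x, N(10))/O(-2 + 4*1) = 16/((-8*(-2 + 4*1))) = 16/((-8*(-2 + 4))) = 16/((-8*2)) = 16/(-16) = 16*(-1/16) = -1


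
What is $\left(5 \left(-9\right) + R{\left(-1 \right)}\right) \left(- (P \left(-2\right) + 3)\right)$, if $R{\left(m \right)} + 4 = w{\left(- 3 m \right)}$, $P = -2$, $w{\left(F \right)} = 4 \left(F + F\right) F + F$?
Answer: $-182$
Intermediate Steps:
$w{\left(F \right)} = F + 8 F^{2}$ ($w{\left(F \right)} = 4 \cdot 2 F F + F = 8 F F + F = 8 F^{2} + F = F + 8 F^{2}$)
$R{\left(m \right)} = -4 - 3 m \left(1 - 24 m\right)$ ($R{\left(m \right)} = -4 + - 3 m \left(1 + 8 \left(- 3 m\right)\right) = -4 + - 3 m \left(1 - 24 m\right) = -4 - 3 m \left(1 - 24 m\right)$)
$\left(5 \left(-9\right) + R{\left(-1 \right)}\right) \left(- (P \left(-2\right) + 3)\right) = \left(5 \left(-9\right) - \left(1 - 72\right)\right) \left(- (\left(-2\right) \left(-2\right) + 3)\right) = \left(-45 + \left(-4 + 3 + 72 \cdot 1\right)\right) \left(- (4 + 3)\right) = \left(-45 + \left(-4 + 3 + 72\right)\right) \left(\left(-1\right) 7\right) = \left(-45 + 71\right) \left(-7\right) = 26 \left(-7\right) = -182$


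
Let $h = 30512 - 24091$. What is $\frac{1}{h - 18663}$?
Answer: $- \frac{1}{12242} \approx -8.1686 \cdot 10^{-5}$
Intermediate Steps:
$h = 6421$ ($h = 30512 - 24091 = 6421$)
$\frac{1}{h - 18663} = \frac{1}{6421 - 18663} = \frac{1}{-12242} = - \frac{1}{12242}$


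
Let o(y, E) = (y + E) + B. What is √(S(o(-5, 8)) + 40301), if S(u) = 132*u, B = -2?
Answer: √40433 ≈ 201.08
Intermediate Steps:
o(y, E) = -2 + E + y (o(y, E) = (y + E) - 2 = (E + y) - 2 = -2 + E + y)
√(S(o(-5, 8)) + 40301) = √(132*(-2 + 8 - 5) + 40301) = √(132*1 + 40301) = √(132 + 40301) = √40433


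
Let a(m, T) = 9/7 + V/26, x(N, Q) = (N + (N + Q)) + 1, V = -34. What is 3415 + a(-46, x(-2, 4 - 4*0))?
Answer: 310763/91 ≈ 3415.0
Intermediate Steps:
x(N, Q) = 1 + Q + 2*N (x(N, Q) = (Q + 2*N) + 1 = 1 + Q + 2*N)
a(m, T) = -2/91 (a(m, T) = 9/7 - 34/26 = 9*(1/7) - 34*1/26 = 9/7 - 17/13 = -2/91)
3415 + a(-46, x(-2, 4 - 4*0)) = 3415 - 2/91 = 310763/91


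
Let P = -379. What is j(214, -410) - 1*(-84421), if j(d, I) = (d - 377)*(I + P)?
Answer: 213028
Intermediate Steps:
j(d, I) = (-379 + I)*(-377 + d) (j(d, I) = (d - 377)*(I - 379) = (-377 + d)*(-379 + I) = (-379 + I)*(-377 + d))
j(214, -410) - 1*(-84421) = (142883 - 379*214 - 377*(-410) - 410*214) - 1*(-84421) = (142883 - 81106 + 154570 - 87740) + 84421 = 128607 + 84421 = 213028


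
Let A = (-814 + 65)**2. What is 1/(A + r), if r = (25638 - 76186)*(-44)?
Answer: 1/2785113 ≈ 3.5905e-7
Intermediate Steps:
A = 561001 (A = (-749)**2 = 561001)
r = 2224112 (r = -50548*(-44) = 2224112)
1/(A + r) = 1/(561001 + 2224112) = 1/2785113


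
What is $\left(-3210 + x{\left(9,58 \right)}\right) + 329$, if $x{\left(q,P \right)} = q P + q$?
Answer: $-2350$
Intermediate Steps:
$x{\left(q,P \right)} = q + P q$ ($x{\left(q,P \right)} = P q + q = q + P q$)
$\left(-3210 + x{\left(9,58 \right)}\right) + 329 = \left(-3210 + 9 \left(1 + 58\right)\right) + 329 = \left(-3210 + 9 \cdot 59\right) + 329 = \left(-3210 + 531\right) + 329 = -2679 + 329 = -2350$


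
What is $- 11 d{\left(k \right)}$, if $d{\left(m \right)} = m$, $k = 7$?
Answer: $-77$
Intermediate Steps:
$- 11 d{\left(k \right)} = \left(-11\right) 7 = -77$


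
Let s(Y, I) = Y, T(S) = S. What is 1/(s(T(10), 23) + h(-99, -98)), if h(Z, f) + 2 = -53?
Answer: -1/45 ≈ -0.022222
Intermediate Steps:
h(Z, f) = -55 (h(Z, f) = -2 - 53 = -55)
1/(s(T(10), 23) + h(-99, -98)) = 1/(10 - 55) = 1/(-45) = -1/45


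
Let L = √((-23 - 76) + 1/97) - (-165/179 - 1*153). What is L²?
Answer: 73326274606/3107977 + 55104*I*√931394/17363 ≈ 23593.0 + 3062.8*I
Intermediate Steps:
L = 27552/179 + I*√931394/97 (L = √(-99 + 1/97) - (-165*1/179 - 153) = √(-9602/97) - (-165/179 - 153) = I*√931394/97 - 1*(-27552/179) = I*√931394/97 + 27552/179 = 27552/179 + I*√931394/97 ≈ 153.92 + 9.9494*I)
L² = (27552/179 + I*√931394/97)²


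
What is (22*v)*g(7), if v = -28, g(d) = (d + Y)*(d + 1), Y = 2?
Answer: -44352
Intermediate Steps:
g(d) = (1 + d)*(2 + d) (g(d) = (d + 2)*(d + 1) = (2 + d)*(1 + d) = (1 + d)*(2 + d))
(22*v)*g(7) = (22*(-28))*(2 + 7**2 + 3*7) = -616*(2 + 49 + 21) = -616*72 = -44352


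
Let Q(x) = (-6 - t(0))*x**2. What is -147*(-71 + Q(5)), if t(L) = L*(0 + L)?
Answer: 32487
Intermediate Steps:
t(L) = L**2 (t(L) = L*L = L**2)
Q(x) = -6*x**2 (Q(x) = (-6 - 1*0**2)*x**2 = (-6 - 1*0)*x**2 = (-6 + 0)*x**2 = -6*x**2)
-147*(-71 + Q(5)) = -147*(-71 - 6*5**2) = -147*(-71 - 6*25) = -147*(-71 - 150) = -147*(-221) = 32487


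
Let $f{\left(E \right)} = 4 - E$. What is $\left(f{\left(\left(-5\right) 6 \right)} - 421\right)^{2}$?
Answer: $149769$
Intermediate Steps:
$\left(f{\left(\left(-5\right) 6 \right)} - 421\right)^{2} = \left(\left(4 - \left(-5\right) 6\right) - 421\right)^{2} = \left(\left(4 - -30\right) - 421\right)^{2} = \left(\left(4 + 30\right) - 421\right)^{2} = \left(34 - 421\right)^{2} = \left(-387\right)^{2} = 149769$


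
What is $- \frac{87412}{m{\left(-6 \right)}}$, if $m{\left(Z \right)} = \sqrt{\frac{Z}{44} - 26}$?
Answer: $\frac{87412 i \sqrt{506}}{115} \approx 17098.0 i$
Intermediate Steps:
$m{\left(Z \right)} = \sqrt{-26 + \frac{Z}{44}}$ ($m{\left(Z \right)} = \sqrt{Z \frac{1}{44} - 26} = \sqrt{\frac{Z}{44} - 26} = \sqrt{-26 + \frac{Z}{44}}$)
$- \frac{87412}{m{\left(-6 \right)}} = - \frac{87412}{\frac{1}{22} \sqrt{-12584 + 11 \left(-6\right)}} = - \frac{87412}{\frac{1}{22} \sqrt{-12584 - 66}} = - \frac{87412}{\frac{1}{22} \sqrt{-12650}} = - \frac{87412}{\frac{1}{22} \cdot 5 i \sqrt{506}} = - \frac{87412}{\frac{5}{22} i \sqrt{506}} = - 87412 \left(- \frac{i \sqrt{506}}{115}\right) = \frac{87412 i \sqrt{506}}{115}$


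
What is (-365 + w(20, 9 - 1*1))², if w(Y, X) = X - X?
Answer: 133225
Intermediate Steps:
w(Y, X) = 0
(-365 + w(20, 9 - 1*1))² = (-365 + 0)² = (-365)² = 133225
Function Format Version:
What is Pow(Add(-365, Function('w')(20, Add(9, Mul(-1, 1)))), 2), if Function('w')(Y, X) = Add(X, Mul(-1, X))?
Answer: 133225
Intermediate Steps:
Function('w')(Y, X) = 0
Pow(Add(-365, Function('w')(20, Add(9, Mul(-1, 1)))), 2) = Pow(Add(-365, 0), 2) = Pow(-365, 2) = 133225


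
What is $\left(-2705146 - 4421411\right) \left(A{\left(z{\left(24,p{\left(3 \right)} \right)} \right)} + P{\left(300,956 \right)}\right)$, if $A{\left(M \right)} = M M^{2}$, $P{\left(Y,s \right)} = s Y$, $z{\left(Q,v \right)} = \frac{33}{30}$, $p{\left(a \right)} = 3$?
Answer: $- \frac{2043906033047367}{1000} \approx -2.0439 \cdot 10^{12}$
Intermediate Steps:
$z{\left(Q,v \right)} = \frac{11}{10}$ ($z{\left(Q,v \right)} = 33 \cdot \frac{1}{30} = \frac{11}{10}$)
$P{\left(Y,s \right)} = Y s$
$A{\left(M \right)} = M^{3}$
$\left(-2705146 - 4421411\right) \left(A{\left(z{\left(24,p{\left(3 \right)} \right)} \right)} + P{\left(300,956 \right)}\right) = \left(-2705146 - 4421411\right) \left(\left(\frac{11}{10}\right)^{3} + 300 \cdot 956\right) = - 7126557 \left(\frac{1331}{1000} + 286800\right) = \left(-7126557\right) \frac{286801331}{1000} = - \frac{2043906033047367}{1000}$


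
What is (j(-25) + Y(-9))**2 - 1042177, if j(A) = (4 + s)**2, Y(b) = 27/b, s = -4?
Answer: -1042168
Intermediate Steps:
j(A) = 0 (j(A) = (4 - 4)**2 = 0**2 = 0)
(j(-25) + Y(-9))**2 - 1042177 = (0 + 27/(-9))**2 - 1042177 = (0 + 27*(-1/9))**2 - 1042177 = (0 - 3)**2 - 1042177 = (-3)**2 - 1042177 = 9 - 1042177 = -1042168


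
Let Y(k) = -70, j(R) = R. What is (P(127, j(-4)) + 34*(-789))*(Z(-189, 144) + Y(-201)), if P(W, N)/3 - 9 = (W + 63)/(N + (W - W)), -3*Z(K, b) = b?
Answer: 3179097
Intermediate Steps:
Z(K, b) = -b/3
P(W, N) = 27 + 3*(63 + W)/N (P(W, N) = 27 + 3*((W + 63)/(N + (W - W))) = 27 + 3*((63 + W)/(N + 0)) = 27 + 3*((63 + W)/N) = 27 + 3*(63 + W)/N)
(P(127, j(-4)) + 34*(-789))*(Z(-189, 144) + Y(-201)) = (3*(63 + 127 + 9*(-4))/(-4) + 34*(-789))*(-1/3*144 - 70) = (3*(-1/4)*(63 + 127 - 36) - 26826)*(-48 - 70) = (3*(-1/4)*154 - 26826)*(-118) = (-231/2 - 26826)*(-118) = -53883/2*(-118) = 3179097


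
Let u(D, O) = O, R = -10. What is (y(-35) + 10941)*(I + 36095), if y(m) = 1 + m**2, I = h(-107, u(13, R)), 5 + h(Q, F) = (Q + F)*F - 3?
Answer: 453305919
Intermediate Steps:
h(Q, F) = -8 + F*(F + Q) (h(Q, F) = -5 + ((Q + F)*F - 3) = -5 + ((F + Q)*F - 3) = -5 + (F*(F + Q) - 3) = -5 + (-3 + F*(F + Q)) = -8 + F*(F + Q))
I = 1162 (I = -8 + (-10)**2 - 10*(-107) = -8 + 100 + 1070 = 1162)
(y(-35) + 10941)*(I + 36095) = ((1 + (-35)**2) + 10941)*(1162 + 36095) = ((1 + 1225) + 10941)*37257 = (1226 + 10941)*37257 = 12167*37257 = 453305919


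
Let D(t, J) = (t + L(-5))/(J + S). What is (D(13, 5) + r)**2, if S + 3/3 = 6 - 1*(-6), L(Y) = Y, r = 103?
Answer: 42849/4 ≈ 10712.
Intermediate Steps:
S = 11 (S = -1 + (6 - 1*(-6)) = -1 + (6 + 6) = -1 + 12 = 11)
D(t, J) = (-5 + t)/(11 + J) (D(t, J) = (t - 5)/(J + 11) = (-5 + t)/(11 + J))
(D(13, 5) + r)**2 = ((-5 + 13)/(11 + 5) + 103)**2 = (8/16 + 103)**2 = ((1/16)*8 + 103)**2 = (1/2 + 103)**2 = (207/2)**2 = 42849/4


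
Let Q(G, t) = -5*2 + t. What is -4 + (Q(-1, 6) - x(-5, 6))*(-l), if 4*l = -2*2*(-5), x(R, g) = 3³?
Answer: 151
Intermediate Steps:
x(R, g) = 27
Q(G, t) = -10 + t
l = 5 (l = (-2*2*(-5))/4 = (-4*(-5))/4 = (¼)*20 = 5)
-4 + (Q(-1, 6) - x(-5, 6))*(-l) = -4 + ((-10 + 6) - 1*27)*(-1*5) = -4 + (-4 - 27)*(-5) = -4 - 31*(-5) = -4 + 155 = 151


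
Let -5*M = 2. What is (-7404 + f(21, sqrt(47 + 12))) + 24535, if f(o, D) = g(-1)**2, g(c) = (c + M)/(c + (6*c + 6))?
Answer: 428324/25 ≈ 17133.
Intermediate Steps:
M = -2/5 (M = -1/5*2 = -2/5 ≈ -0.40000)
g(c) = (-2/5 + c)/(6 + 7*c) (g(c) = (c - 2/5)/(c + (6*c + 6)) = (-2/5 + c)/(c + (6 + 6*c)) = (-2/5 + c)/(6 + 7*c))
f(o, D) = 49/25 (f(o, D) = ((-2 + 5*(-1))/(5*(6 + 7*(-1))))**2 = ((-2 - 5)/(5*(6 - 7)))**2 = ((1/5)*(-7)/(-1))**2 = ((1/5)*(-1)*(-7))**2 = (7/5)**2 = 49/25)
(-7404 + f(21, sqrt(47 + 12))) + 24535 = (-7404 + 49/25) + 24535 = -185051/25 + 24535 = 428324/25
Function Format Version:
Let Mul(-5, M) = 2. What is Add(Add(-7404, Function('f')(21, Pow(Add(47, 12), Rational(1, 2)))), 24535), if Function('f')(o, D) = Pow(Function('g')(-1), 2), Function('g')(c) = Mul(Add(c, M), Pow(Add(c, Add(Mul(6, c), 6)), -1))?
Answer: Rational(428324, 25) ≈ 17133.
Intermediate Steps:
M = Rational(-2, 5) (M = Mul(Rational(-1, 5), 2) = Rational(-2, 5) ≈ -0.40000)
Function('g')(c) = Mul(Pow(Add(6, Mul(7, c)), -1), Add(Rational(-2, 5), c)) (Function('g')(c) = Mul(Add(c, Rational(-2, 5)), Pow(Add(c, Add(Mul(6, c), 6)), -1)) = Mul(Add(Rational(-2, 5), c), Pow(Add(c, Add(6, Mul(6, c))), -1)) = Mul(Add(Rational(-2, 5), c), Pow(Add(6, Mul(7, c)), -1)) = Mul(Pow(Add(6, Mul(7, c)), -1), Add(Rational(-2, 5), c)))
Function('f')(o, D) = Rational(49, 25) (Function('f')(o, D) = Pow(Mul(Rational(1, 5), Pow(Add(6, Mul(7, -1)), -1), Add(-2, Mul(5, -1))), 2) = Pow(Mul(Rational(1, 5), Pow(Add(6, -7), -1), Add(-2, -5)), 2) = Pow(Mul(Rational(1, 5), Pow(-1, -1), -7), 2) = Pow(Mul(Rational(1, 5), -1, -7), 2) = Pow(Rational(7, 5), 2) = Rational(49, 25))
Add(Add(-7404, Function('f')(21, Pow(Add(47, 12), Rational(1, 2)))), 24535) = Add(Add(-7404, Rational(49, 25)), 24535) = Add(Rational(-185051, 25), 24535) = Rational(428324, 25)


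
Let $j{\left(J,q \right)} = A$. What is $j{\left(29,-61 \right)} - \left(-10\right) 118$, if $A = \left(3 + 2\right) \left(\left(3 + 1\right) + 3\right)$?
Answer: $1215$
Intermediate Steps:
$A = 35$ ($A = 5 \left(4 + 3\right) = 5 \cdot 7 = 35$)
$j{\left(J,q \right)} = 35$
$j{\left(29,-61 \right)} - \left(-10\right) 118 = 35 - \left(-10\right) 118 = 35 - -1180 = 35 + 1180 = 1215$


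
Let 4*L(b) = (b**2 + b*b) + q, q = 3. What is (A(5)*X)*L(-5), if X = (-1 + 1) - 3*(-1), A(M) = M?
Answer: 795/4 ≈ 198.75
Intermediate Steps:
L(b) = 3/4 + b**2/2 (L(b) = ((b**2 + b*b) + 3)/4 = ((b**2 + b**2) + 3)/4 = (2*b**2 + 3)/4 = (3 + 2*b**2)/4 = 3/4 + b**2/2)
X = 3 (X = 0 + 3 = 3)
(A(5)*X)*L(-5) = (5*3)*(3/4 + (1/2)*(-5)**2) = 15*(3/4 + (1/2)*25) = 15*(3/4 + 25/2) = 15*(53/4) = 795/4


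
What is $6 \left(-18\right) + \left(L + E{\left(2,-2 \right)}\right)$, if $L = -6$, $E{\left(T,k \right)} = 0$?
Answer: $-114$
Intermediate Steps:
$6 \left(-18\right) + \left(L + E{\left(2,-2 \right)}\right) = 6 \left(-18\right) + \left(-6 + 0\right) = -108 - 6 = -114$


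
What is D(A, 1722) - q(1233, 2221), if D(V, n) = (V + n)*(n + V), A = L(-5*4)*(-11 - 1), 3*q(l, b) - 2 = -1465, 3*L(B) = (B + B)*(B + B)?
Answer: 65652515/3 ≈ 2.1884e+7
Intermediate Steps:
L(B) = 4*B²/3 (L(B) = ((B + B)*(B + B))/3 = ((2*B)*(2*B))/3 = (4*B²)/3 = 4*B²/3)
q(l, b) = -1463/3 (q(l, b) = ⅔ + (⅓)*(-1465) = ⅔ - 1465/3 = -1463/3)
A = -6400 (A = (4*(-5*4)²/3)*(-11 - 1) = ((4/3)*(-20)²)*(-12) = ((4/3)*400)*(-12) = (1600/3)*(-12) = -6400)
D(V, n) = (V + n)² (D(V, n) = (V + n)*(V + n) = (V + n)²)
D(A, 1722) - q(1233, 2221) = (-6400 + 1722)² - 1*(-1463/3) = (-4678)² + 1463/3 = 21883684 + 1463/3 = 65652515/3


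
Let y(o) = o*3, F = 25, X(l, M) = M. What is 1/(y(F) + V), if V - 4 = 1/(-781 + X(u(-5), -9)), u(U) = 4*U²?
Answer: 790/62409 ≈ 0.012658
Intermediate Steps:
y(o) = 3*o
V = 3159/790 (V = 4 + 1/(-781 - 9) = 4 + 1/(-790) = 4 - 1/790 = 3159/790 ≈ 3.9987)
1/(y(F) + V) = 1/(3*25 + 3159/790) = 1/(75 + 3159/790) = 1/(62409/790) = 790/62409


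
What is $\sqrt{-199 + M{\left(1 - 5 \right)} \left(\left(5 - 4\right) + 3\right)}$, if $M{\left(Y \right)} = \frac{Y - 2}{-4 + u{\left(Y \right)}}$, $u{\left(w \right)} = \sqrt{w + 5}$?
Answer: $i \sqrt{191} \approx 13.82 i$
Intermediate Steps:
$u{\left(w \right)} = \sqrt{5 + w}$
$M{\left(Y \right)} = \frac{-2 + Y}{-4 + \sqrt{5 + Y}}$ ($M{\left(Y \right)} = \frac{Y - 2}{-4 + \sqrt{5 + Y}} = \frac{-2 + Y}{-4 + \sqrt{5 + Y}}$)
$\sqrt{-199 + M{\left(1 - 5 \right)} \left(\left(5 - 4\right) + 3\right)} = \sqrt{-199 + \frac{-2 + \left(1 - 5\right)}{-4 + \sqrt{5 + \left(1 - 5\right)}} \left(\left(5 - 4\right) + 3\right)} = \sqrt{-199 + \frac{-2 - 4}{-4 + \sqrt{5 - 4}} \left(1 + 3\right)} = \sqrt{-199 + \frac{1}{-4 + \sqrt{1}} \left(-6\right) 4} = \sqrt{-199 + \frac{1}{-4 + 1} \left(-6\right) 4} = \sqrt{-199 + \frac{1}{-3} \left(-6\right) 4} = \sqrt{-199 + \left(- \frac{1}{3}\right) \left(-6\right) 4} = \sqrt{-199 + 2 \cdot 4} = \sqrt{-199 + 8} = \sqrt{-191} = i \sqrt{191}$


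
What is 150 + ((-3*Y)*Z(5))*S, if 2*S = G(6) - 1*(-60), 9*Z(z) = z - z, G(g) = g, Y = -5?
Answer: 150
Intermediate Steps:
Z(z) = 0 (Z(z) = (z - z)/9 = (1/9)*0 = 0)
S = 33 (S = (6 - 1*(-60))/2 = (6 + 60)/2 = (1/2)*66 = 33)
150 + ((-3*Y)*Z(5))*S = 150 + (-3*(-5)*0)*33 = 150 + (15*0)*33 = 150 + 0*33 = 150 + 0 = 150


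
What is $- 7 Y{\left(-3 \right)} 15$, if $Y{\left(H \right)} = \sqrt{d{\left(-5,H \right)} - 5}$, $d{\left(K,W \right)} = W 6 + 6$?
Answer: $- 105 i \sqrt{17} \approx - 432.93 i$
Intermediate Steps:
$d{\left(K,W \right)} = 6 + 6 W$ ($d{\left(K,W \right)} = 6 W + 6 = 6 + 6 W$)
$Y{\left(H \right)} = \sqrt{1 + 6 H}$ ($Y{\left(H \right)} = \sqrt{\left(6 + 6 H\right) - 5} = \sqrt{1 + 6 H}$)
$- 7 Y{\left(-3 \right)} 15 = - 7 \sqrt{1 + 6 \left(-3\right)} 15 = - 7 \sqrt{1 - 18} \cdot 15 = - 7 \sqrt{-17} \cdot 15 = - 7 i \sqrt{17} \cdot 15 = - 105 i \sqrt{17}$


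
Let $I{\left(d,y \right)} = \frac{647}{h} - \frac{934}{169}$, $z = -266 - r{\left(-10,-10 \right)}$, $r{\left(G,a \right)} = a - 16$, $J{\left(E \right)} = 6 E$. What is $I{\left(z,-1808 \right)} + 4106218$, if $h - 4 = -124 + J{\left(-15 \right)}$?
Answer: $\frac{145729371337}{35490} \approx 4.1062 \cdot 10^{6}$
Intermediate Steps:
$r{\left(G,a \right)} = -16 + a$
$h = -210$ ($h = 4 + \left(-124 + 6 \left(-15\right)\right) = 4 - 214 = -210$)
$z = -240$ ($z = -266 - \left(-16 - 10\right) = -266 - -26 = -266 + 26 = -240$)
$I{\left(d,y \right)} = - \frac{305483}{35490}$ ($I{\left(d,y \right)} = \frac{647}{-210} - \frac{934}{169} = 647 \left(- \frac{1}{210}\right) - \frac{934}{169} = - \frac{647}{210} - \frac{934}{169} = - \frac{305483}{35490}$)
$I{\left(z,-1808 \right)} + 4106218 = - \frac{305483}{35490} + 4106218 = \frac{145729371337}{35490}$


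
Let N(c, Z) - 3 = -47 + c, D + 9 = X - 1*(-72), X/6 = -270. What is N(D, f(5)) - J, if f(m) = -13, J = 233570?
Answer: -235171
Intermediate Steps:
X = -1620 (X = 6*(-270) = -1620)
D = -1557 (D = -9 + (-1620 - 1*(-72)) = -9 + (-1620 + 72) = -9 - 1548 = -1557)
N(c, Z) = -44 + c (N(c, Z) = 3 + (-47 + c) = -44 + c)
N(D, f(5)) - J = (-44 - 1557) - 1*233570 = -1601 - 233570 = -235171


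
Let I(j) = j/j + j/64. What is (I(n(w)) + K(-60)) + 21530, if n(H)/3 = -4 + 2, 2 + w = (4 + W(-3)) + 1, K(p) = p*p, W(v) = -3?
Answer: 804189/32 ≈ 25131.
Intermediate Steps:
K(p) = p²
w = 0 (w = -2 + ((4 - 3) + 1) = -2 + (1 + 1) = -2 + 2 = 0)
n(H) = -6 (n(H) = 3*(-4 + 2) = 3*(-2) = -6)
I(j) = 1 + j/64 (I(j) = 1 + j*(1/64) = 1 + j/64)
(I(n(w)) + K(-60)) + 21530 = ((1 + (1/64)*(-6)) + (-60)²) + 21530 = ((1 - 3/32) + 3600) + 21530 = (29/32 + 3600) + 21530 = 115229/32 + 21530 = 804189/32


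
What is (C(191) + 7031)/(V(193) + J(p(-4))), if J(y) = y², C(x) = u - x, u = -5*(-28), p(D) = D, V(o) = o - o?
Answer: 1745/4 ≈ 436.25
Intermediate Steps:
V(o) = 0
u = 140
C(x) = 140 - x
(C(191) + 7031)/(V(193) + J(p(-4))) = ((140 - 1*191) + 7031)/(0 + (-4)²) = ((140 - 191) + 7031)/(0 + 16) = (-51 + 7031)/16 = 6980*(1/16) = 1745/4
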